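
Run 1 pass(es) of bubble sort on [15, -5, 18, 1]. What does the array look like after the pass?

After pass 1: [-5, 15, 1, 18] (2 swaps)
Total swaps: 2


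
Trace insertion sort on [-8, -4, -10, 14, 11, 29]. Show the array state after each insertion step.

First element -8 is already 'sorted'
Insert -4: shifted 0 elements -> [-8, -4, -10, 14, 11, 29]
Insert -10: shifted 2 elements -> [-10, -8, -4, 14, 11, 29]
Insert 14: shifted 0 elements -> [-10, -8, -4, 14, 11, 29]
Insert 11: shifted 1 elements -> [-10, -8, -4, 11, 14, 29]
Insert 29: shifted 0 elements -> [-10, -8, -4, 11, 14, 29]


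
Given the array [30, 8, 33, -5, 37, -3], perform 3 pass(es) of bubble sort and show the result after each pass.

After pass 1: [8, 30, -5, 33, -3, 37] (3 swaps)
After pass 2: [8, -5, 30, -3, 33, 37] (2 swaps)
After pass 3: [-5, 8, -3, 30, 33, 37] (2 swaps)
Total swaps: 7


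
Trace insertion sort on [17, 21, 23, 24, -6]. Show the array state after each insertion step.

First element 17 is already 'sorted'
Insert 21: shifted 0 elements -> [17, 21, 23, 24, -6]
Insert 23: shifted 0 elements -> [17, 21, 23, 24, -6]
Insert 24: shifted 0 elements -> [17, 21, 23, 24, -6]
Insert -6: shifted 4 elements -> [-6, 17, 21, 23, 24]


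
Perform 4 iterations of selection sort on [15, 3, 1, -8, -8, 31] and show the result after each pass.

Pass 1: Select minimum -8 at index 3, swap -> [-8, 3, 1, 15, -8, 31]
Pass 2: Select minimum -8 at index 4, swap -> [-8, -8, 1, 15, 3, 31]
Pass 3: Select minimum 1 at index 2, swap -> [-8, -8, 1, 15, 3, 31]
Pass 4: Select minimum 3 at index 4, swap -> [-8, -8, 1, 3, 15, 31]


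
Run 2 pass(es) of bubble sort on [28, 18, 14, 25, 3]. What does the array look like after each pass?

After pass 1: [18, 14, 25, 3, 28] (4 swaps)
After pass 2: [14, 18, 3, 25, 28] (2 swaps)
Total swaps: 6


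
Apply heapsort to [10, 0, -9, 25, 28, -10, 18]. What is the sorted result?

Build heap: [28, 25, 18, 10, 0, -10, -9]
Extract 28: [25, 10, 18, -9, 0, -10, 28]
Extract 25: [18, 10, -10, -9, 0, 25, 28]
Extract 18: [10, 0, -10, -9, 18, 25, 28]
Extract 10: [0, -9, -10, 10, 18, 25, 28]
Extract 0: [-9, -10, 0, 10, 18, 25, 28]
Extract -9: [-10, -9, 0, 10, 18, 25, 28]


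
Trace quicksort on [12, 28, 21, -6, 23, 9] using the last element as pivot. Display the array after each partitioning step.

Partition 1: pivot=9 at index 1 -> [-6, 9, 21, 12, 23, 28]
Partition 2: pivot=28 at index 5 -> [-6, 9, 21, 12, 23, 28]
Partition 3: pivot=23 at index 4 -> [-6, 9, 21, 12, 23, 28]
Partition 4: pivot=12 at index 2 -> [-6, 9, 12, 21, 23, 28]


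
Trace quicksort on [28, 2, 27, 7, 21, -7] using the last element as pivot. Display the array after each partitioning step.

Partition 1: pivot=-7 at index 0 -> [-7, 2, 27, 7, 21, 28]
Partition 2: pivot=28 at index 5 -> [-7, 2, 27, 7, 21, 28]
Partition 3: pivot=21 at index 3 -> [-7, 2, 7, 21, 27, 28]
Partition 4: pivot=7 at index 2 -> [-7, 2, 7, 21, 27, 28]


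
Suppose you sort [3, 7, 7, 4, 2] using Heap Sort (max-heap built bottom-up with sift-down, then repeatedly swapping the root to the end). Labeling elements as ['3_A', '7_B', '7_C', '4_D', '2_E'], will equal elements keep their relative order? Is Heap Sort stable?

Trace Heap Sort on the labeled array (the key is the number; the letter only tracks identity):
  Build max-heap: [7_B, 4_D, 7_C, 3_A, 2_E]
  Swap root 7_B to index 4, re-heapify first 4 -> [7_C, 4_D, 2_E, 3_A, 7_B]
  Swap root 7_C to index 3, re-heapify first 3 -> [4_D, 3_A, 2_E, 7_C, 7_B]
  Swap root 4_D to index 2, re-heapify first 2 -> [3_A, 2_E, 4_D, 7_C, 7_B]
  Swap root 3_A to index 1, re-heapify first 1 -> [2_E, 3_A, 4_D, 7_C, 7_B]
Final order: [2_E, 3_A, 4_D, 7_C, 7_B]
Equal keys:
  value 7: originally 7_B, 7_C; after sorting 7_C, 7_B -> order changed
Equal keys were reordered, so Heap Sort is not stable: heap construction and root-to-end swaps move elements without regard to the original order of equal keys. (One such input is enough; an unstable sort may happen to preserve order on other inputs, but it gives no guarantee.)
Answer: Not stable


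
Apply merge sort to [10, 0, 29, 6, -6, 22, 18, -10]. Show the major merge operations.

Divide and conquer:
  Merge [10] + [0] -> [0, 10]
  Merge [29] + [6] -> [6, 29]
  Merge [0, 10] + [6, 29] -> [0, 6, 10, 29]
  Merge [-6] + [22] -> [-6, 22]
  Merge [18] + [-10] -> [-10, 18]
  Merge [-6, 22] + [-10, 18] -> [-10, -6, 18, 22]
  Merge [0, 6, 10, 29] + [-10, -6, 18, 22] -> [-10, -6, 0, 6, 10, 18, 22, 29]


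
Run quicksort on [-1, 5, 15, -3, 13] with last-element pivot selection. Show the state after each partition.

Partition 1: pivot=13 at index 3 -> [-1, 5, -3, 13, 15]
Partition 2: pivot=-3 at index 0 -> [-3, 5, -1, 13, 15]
Partition 3: pivot=-1 at index 1 -> [-3, -1, 5, 13, 15]


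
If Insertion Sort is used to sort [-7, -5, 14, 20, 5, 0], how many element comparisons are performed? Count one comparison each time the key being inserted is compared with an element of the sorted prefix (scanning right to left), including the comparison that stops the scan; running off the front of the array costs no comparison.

Insert -5: -7 <= -5 (stop) = 1 comparison(s) -> [-7, -5, 14, 20, 5, 0]
Insert 14: -5 <= 14 (stop) = 1 comparison(s) -> [-7, -5, 14, 20, 5, 0]
Insert 20: 14 <= 20 (stop) = 1 comparison(s) -> [-7, -5, 14, 20, 5, 0]
Insert 5: 20 > 5 (shift), 14 > 5 (shift), -5 <= 5 (stop) = 3 comparison(s) -> [-7, -5, 5, 14, 20, 0]
Insert 0: 20 > 0 (shift), 14 > 0 (shift), 5 > 0 (shift), -5 <= 0 (stop) = 4 comparison(s) -> [-7, -5, 0, 5, 14, 20]
Total comparisons: 1 + 1 + 1 + 3 + 4 = 10


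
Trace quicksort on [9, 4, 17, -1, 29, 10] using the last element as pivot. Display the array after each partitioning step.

Partition 1: pivot=10 at index 3 -> [9, 4, -1, 10, 29, 17]
Partition 2: pivot=-1 at index 0 -> [-1, 4, 9, 10, 29, 17]
Partition 3: pivot=9 at index 2 -> [-1, 4, 9, 10, 29, 17]
Partition 4: pivot=17 at index 4 -> [-1, 4, 9, 10, 17, 29]


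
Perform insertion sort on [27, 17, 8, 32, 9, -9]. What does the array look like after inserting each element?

First element 27 is already 'sorted'
Insert 17: shifted 1 elements -> [17, 27, 8, 32, 9, -9]
Insert 8: shifted 2 elements -> [8, 17, 27, 32, 9, -9]
Insert 32: shifted 0 elements -> [8, 17, 27, 32, 9, -9]
Insert 9: shifted 3 elements -> [8, 9, 17, 27, 32, -9]
Insert -9: shifted 5 elements -> [-9, 8, 9, 17, 27, 32]


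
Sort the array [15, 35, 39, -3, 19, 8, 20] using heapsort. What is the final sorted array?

Build heap: [39, 35, 20, -3, 19, 8, 15]
Extract 39: [35, 19, 20, -3, 15, 8, 39]
Extract 35: [20, 19, 8, -3, 15, 35, 39]
Extract 20: [19, 15, 8, -3, 20, 35, 39]
Extract 19: [15, -3, 8, 19, 20, 35, 39]
Extract 15: [8, -3, 15, 19, 20, 35, 39]
Extract 8: [-3, 8, 15, 19, 20, 35, 39]


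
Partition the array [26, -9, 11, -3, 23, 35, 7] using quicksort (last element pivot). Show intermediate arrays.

Partition 1: pivot=7 at index 2 -> [-9, -3, 7, 26, 23, 35, 11]
Partition 2: pivot=-3 at index 1 -> [-9, -3, 7, 26, 23, 35, 11]
Partition 3: pivot=11 at index 3 -> [-9, -3, 7, 11, 23, 35, 26]
Partition 4: pivot=26 at index 5 -> [-9, -3, 7, 11, 23, 26, 35]


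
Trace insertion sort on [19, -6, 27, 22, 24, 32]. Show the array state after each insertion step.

First element 19 is already 'sorted'
Insert -6: shifted 1 elements -> [-6, 19, 27, 22, 24, 32]
Insert 27: shifted 0 elements -> [-6, 19, 27, 22, 24, 32]
Insert 22: shifted 1 elements -> [-6, 19, 22, 27, 24, 32]
Insert 24: shifted 1 elements -> [-6, 19, 22, 24, 27, 32]
Insert 32: shifted 0 elements -> [-6, 19, 22, 24, 27, 32]


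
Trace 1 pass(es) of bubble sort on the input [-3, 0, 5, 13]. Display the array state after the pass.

After pass 1: [-3, 0, 5, 13] (0 swaps)
Total swaps: 0


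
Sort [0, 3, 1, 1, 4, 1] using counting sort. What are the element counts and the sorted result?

Count array: [1, 3, 0, 1, 1]
(count[i] = number of elements equal to i)
Cumulative count: [1, 4, 4, 5, 6]
Sorted: [0, 1, 1, 1, 3, 4]


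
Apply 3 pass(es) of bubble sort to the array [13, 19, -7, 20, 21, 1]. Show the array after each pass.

After pass 1: [13, -7, 19, 20, 1, 21] (2 swaps)
After pass 2: [-7, 13, 19, 1, 20, 21] (2 swaps)
After pass 3: [-7, 13, 1, 19, 20, 21] (1 swaps)
Total swaps: 5


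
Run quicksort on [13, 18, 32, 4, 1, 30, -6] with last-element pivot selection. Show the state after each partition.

Partition 1: pivot=-6 at index 0 -> [-6, 18, 32, 4, 1, 30, 13]
Partition 2: pivot=13 at index 3 -> [-6, 4, 1, 13, 32, 30, 18]
Partition 3: pivot=1 at index 1 -> [-6, 1, 4, 13, 32, 30, 18]
Partition 4: pivot=18 at index 4 -> [-6, 1, 4, 13, 18, 30, 32]
Partition 5: pivot=32 at index 6 -> [-6, 1, 4, 13, 18, 30, 32]


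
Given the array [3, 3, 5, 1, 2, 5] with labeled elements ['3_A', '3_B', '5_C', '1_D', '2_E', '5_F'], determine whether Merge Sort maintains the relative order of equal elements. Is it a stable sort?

Trace Merge Sort on the labeled array (the key is the number; the letter only tracks identity):
  Merge [3_B] + [5_C] -> [3_B, 5_C]
  Merge [3_A] + [3_B, 5_C] -> [3_A, 3_B, 5_C]
  Merge [2_E] + [5_F] -> [2_E, 5_F]
  Merge [1_D] + [2_E, 5_F] -> [1_D, 2_E, 5_F]
  Merge [3_A, 3_B, 5_C] + [1_D, 2_E, 5_F] -> [1_D, 2_E, 3_A, 3_B, 5_C, 5_F]
Final order: [1_D, 2_E, 3_A, 3_B, 5_C, 5_F]
Equal keys:
  value 3: originally 3_A, 3_B; after sorting 3_A, 3_B -> order preserved
  value 5: originally 5_C, 5_F; after sorting 5_C, 5_F -> order preserved
All equal keys kept their original relative order. Merge Sort is stable: when the heads of the two halves are equal the merge takes from the left half first.
Answer: Stable


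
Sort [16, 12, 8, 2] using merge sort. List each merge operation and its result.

Divide and conquer:
  Merge [16] + [12] -> [12, 16]
  Merge [8] + [2] -> [2, 8]
  Merge [12, 16] + [2, 8] -> [2, 8, 12, 16]


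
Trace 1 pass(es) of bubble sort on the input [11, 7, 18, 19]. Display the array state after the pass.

After pass 1: [7, 11, 18, 19] (1 swaps)
Total swaps: 1


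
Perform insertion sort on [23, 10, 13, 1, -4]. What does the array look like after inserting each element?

First element 23 is already 'sorted'
Insert 10: shifted 1 elements -> [10, 23, 13, 1, -4]
Insert 13: shifted 1 elements -> [10, 13, 23, 1, -4]
Insert 1: shifted 3 elements -> [1, 10, 13, 23, -4]
Insert -4: shifted 4 elements -> [-4, 1, 10, 13, 23]


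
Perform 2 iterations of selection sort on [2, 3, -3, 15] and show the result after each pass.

Pass 1: Select minimum -3 at index 2, swap -> [-3, 3, 2, 15]
Pass 2: Select minimum 2 at index 2, swap -> [-3, 2, 3, 15]


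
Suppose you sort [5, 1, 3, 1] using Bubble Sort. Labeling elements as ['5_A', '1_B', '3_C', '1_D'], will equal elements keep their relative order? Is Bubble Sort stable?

Trace Bubble Sort on the labeled array (the key is the number; the letter only tracks identity):
  After pass 1: [1_B, 3_C, 1_D, 5_A]
  After pass 2: [1_B, 1_D, 3_C, 5_A]
  After pass 3: [1_B, 1_D, 3_C, 5_A] (no swaps, done)
Final order: [1_B, 1_D, 3_C, 5_A]
Equal keys:
  value 1: originally 1_B, 1_D; after sorting 1_B, 1_D -> order preserved
All equal keys kept their original relative order. Bubble Sort is stable: it only swaps adjacent elements when the left one is strictly greater, so equal keys never move past each other.
Answer: Stable


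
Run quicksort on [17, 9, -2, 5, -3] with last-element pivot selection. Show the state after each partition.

Partition 1: pivot=-3 at index 0 -> [-3, 9, -2, 5, 17]
Partition 2: pivot=17 at index 4 -> [-3, 9, -2, 5, 17]
Partition 3: pivot=5 at index 2 -> [-3, -2, 5, 9, 17]


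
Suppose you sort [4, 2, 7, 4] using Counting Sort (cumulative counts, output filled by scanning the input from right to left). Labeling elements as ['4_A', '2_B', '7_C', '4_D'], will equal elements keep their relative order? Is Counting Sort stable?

Trace Counting Sort on the labeled array (the key is the number; the letter only tracks identity):
  Counts for values 0..7: [0, 0, 1, 0, 2, 0, 0, 1]
  Cumulative counts: [0, 0, 1, 1, 3, 3, 3, 4]
  Scan right to left: place 4_D at output index 2
  Scan right to left: place 7_C at output index 3
  Scan right to left: place 2_B at output index 0
  Scan right to left: place 4_A at output index 1
  Output: [2_B, 4_A, 4_D, 7_C]
Equal keys:
  value 4: originally 4_A, 4_D; after sorting 4_A, 4_D -> order preserved
All equal keys kept their original relative order. Counting Sort is stable: scanning the input right to left with decreasing cumulative counts places later duplicates at later output positions.
Answer: Stable


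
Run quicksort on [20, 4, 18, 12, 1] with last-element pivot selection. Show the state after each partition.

Partition 1: pivot=1 at index 0 -> [1, 4, 18, 12, 20]
Partition 2: pivot=20 at index 4 -> [1, 4, 18, 12, 20]
Partition 3: pivot=12 at index 2 -> [1, 4, 12, 18, 20]


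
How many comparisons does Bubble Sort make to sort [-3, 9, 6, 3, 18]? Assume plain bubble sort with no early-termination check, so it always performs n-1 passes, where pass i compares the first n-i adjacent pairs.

Pass 1: compare adjacent pairs (0,1)..(3,4) = 4 comparison(s), 2 swap(s) -> [-3, 6, 3, 9, 18]
Pass 2: compare adjacent pairs (0,1)..(2,3) = 3 comparison(s), 1 swap(s) -> [-3, 3, 6, 9, 18]
Pass 3: compare adjacent pairs (0,1)..(1,2) = 2 comparison(s), 0 swap(s) -> [-3, 3, 6, 9, 18]
Pass 4: compare adjacent pairs (0,1)..(0,1) = 1 comparison(s), 0 swap(s) -> [-3, 3, 6, 9, 18]
Total comparisons: 4 + 3 + 2 + 1 = 10


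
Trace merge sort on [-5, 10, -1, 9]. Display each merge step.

Divide and conquer:
  Merge [-5] + [10] -> [-5, 10]
  Merge [-1] + [9] -> [-1, 9]
  Merge [-5, 10] + [-1, 9] -> [-5, -1, 9, 10]


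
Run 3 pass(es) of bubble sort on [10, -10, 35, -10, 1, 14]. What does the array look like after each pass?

After pass 1: [-10, 10, -10, 1, 14, 35] (4 swaps)
After pass 2: [-10, -10, 1, 10, 14, 35] (2 swaps)
After pass 3: [-10, -10, 1, 10, 14, 35] (0 swaps)
Total swaps: 6


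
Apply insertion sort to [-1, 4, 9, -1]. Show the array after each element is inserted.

First element -1 is already 'sorted'
Insert 4: shifted 0 elements -> [-1, 4, 9, -1]
Insert 9: shifted 0 elements -> [-1, 4, 9, -1]
Insert -1: shifted 2 elements -> [-1, -1, 4, 9]


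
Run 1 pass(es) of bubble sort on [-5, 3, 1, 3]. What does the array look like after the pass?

After pass 1: [-5, 1, 3, 3] (1 swaps)
Total swaps: 1


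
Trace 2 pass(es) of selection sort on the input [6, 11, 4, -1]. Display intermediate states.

Pass 1: Select minimum -1 at index 3, swap -> [-1, 11, 4, 6]
Pass 2: Select minimum 4 at index 2, swap -> [-1, 4, 11, 6]


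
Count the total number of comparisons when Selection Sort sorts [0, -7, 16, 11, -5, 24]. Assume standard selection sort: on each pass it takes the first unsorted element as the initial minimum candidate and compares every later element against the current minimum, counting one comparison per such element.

Pass 1: scan indices 1..5 for the minimum = 5 comparison(s); min is -7, place at index 0 -> [-7, 0, 16, 11, -5, 24]
Pass 2: scan indices 2..5 for the minimum = 4 comparison(s); min is -5, place at index 1 -> [-7, -5, 16, 11, 0, 24]
Pass 3: scan indices 3..5 for the minimum = 3 comparison(s); min is 0, place at index 2 -> [-7, -5, 0, 11, 16, 24]
Pass 4: scan indices 4..5 for the minimum = 2 comparison(s); min is 11, place at index 3 -> [-7, -5, 0, 11, 16, 24]
Pass 5: scan indices 5..5 for the minimum = 1 comparison(s); min is 16, place at index 4 -> [-7, -5, 0, 11, 16, 24]
Selection sort always scans the whole unsorted suffix, so the count is (n-1) + (n-2) + ... + 1 = n(n-1)/2 = 6*5/2 = 15 regardless of the input order.
Total comparisons: 5 + 4 + 3 + 2 + 1 = 15


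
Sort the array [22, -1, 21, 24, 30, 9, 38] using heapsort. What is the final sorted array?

Build heap: [38, 30, 22, 24, -1, 9, 21]
Extract 38: [30, 24, 22, 21, -1, 9, 38]
Extract 30: [24, 21, 22, 9, -1, 30, 38]
Extract 24: [22, 21, -1, 9, 24, 30, 38]
Extract 22: [21, 9, -1, 22, 24, 30, 38]
Extract 21: [9, -1, 21, 22, 24, 30, 38]
Extract 9: [-1, 9, 21, 22, 24, 30, 38]


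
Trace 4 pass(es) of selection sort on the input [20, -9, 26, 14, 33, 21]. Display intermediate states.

Pass 1: Select minimum -9 at index 1, swap -> [-9, 20, 26, 14, 33, 21]
Pass 2: Select minimum 14 at index 3, swap -> [-9, 14, 26, 20, 33, 21]
Pass 3: Select minimum 20 at index 3, swap -> [-9, 14, 20, 26, 33, 21]
Pass 4: Select minimum 21 at index 5, swap -> [-9, 14, 20, 21, 33, 26]


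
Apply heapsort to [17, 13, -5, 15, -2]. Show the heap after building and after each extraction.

Build heap: [17, 15, -5, 13, -2]
Extract 17: [15, 13, -5, -2, 17]
Extract 15: [13, -2, -5, 15, 17]
Extract 13: [-2, -5, 13, 15, 17]
Extract -2: [-5, -2, 13, 15, 17]


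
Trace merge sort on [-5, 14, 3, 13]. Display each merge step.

Divide and conquer:
  Merge [-5] + [14] -> [-5, 14]
  Merge [3] + [13] -> [3, 13]
  Merge [-5, 14] + [3, 13] -> [-5, 3, 13, 14]


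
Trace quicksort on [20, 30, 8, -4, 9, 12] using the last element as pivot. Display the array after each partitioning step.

Partition 1: pivot=12 at index 3 -> [8, -4, 9, 12, 20, 30]
Partition 2: pivot=9 at index 2 -> [8, -4, 9, 12, 20, 30]
Partition 3: pivot=-4 at index 0 -> [-4, 8, 9, 12, 20, 30]
Partition 4: pivot=30 at index 5 -> [-4, 8, 9, 12, 20, 30]


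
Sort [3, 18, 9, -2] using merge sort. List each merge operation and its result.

Divide and conquer:
  Merge [3] + [18] -> [3, 18]
  Merge [9] + [-2] -> [-2, 9]
  Merge [3, 18] + [-2, 9] -> [-2, 3, 9, 18]


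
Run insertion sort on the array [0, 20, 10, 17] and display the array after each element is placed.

First element 0 is already 'sorted'
Insert 20: shifted 0 elements -> [0, 20, 10, 17]
Insert 10: shifted 1 elements -> [0, 10, 20, 17]
Insert 17: shifted 1 elements -> [0, 10, 17, 20]


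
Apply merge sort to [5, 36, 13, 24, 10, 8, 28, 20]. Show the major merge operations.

Divide and conquer:
  Merge [5] + [36] -> [5, 36]
  Merge [13] + [24] -> [13, 24]
  Merge [5, 36] + [13, 24] -> [5, 13, 24, 36]
  Merge [10] + [8] -> [8, 10]
  Merge [28] + [20] -> [20, 28]
  Merge [8, 10] + [20, 28] -> [8, 10, 20, 28]
  Merge [5, 13, 24, 36] + [8, 10, 20, 28] -> [5, 8, 10, 13, 20, 24, 28, 36]


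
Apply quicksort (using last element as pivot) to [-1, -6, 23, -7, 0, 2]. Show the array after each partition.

Partition 1: pivot=2 at index 4 -> [-1, -6, -7, 0, 2, 23]
Partition 2: pivot=0 at index 3 -> [-1, -6, -7, 0, 2, 23]
Partition 3: pivot=-7 at index 0 -> [-7, -6, -1, 0, 2, 23]
Partition 4: pivot=-1 at index 2 -> [-7, -6, -1, 0, 2, 23]


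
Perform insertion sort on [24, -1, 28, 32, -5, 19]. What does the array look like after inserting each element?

First element 24 is already 'sorted'
Insert -1: shifted 1 elements -> [-1, 24, 28, 32, -5, 19]
Insert 28: shifted 0 elements -> [-1, 24, 28, 32, -5, 19]
Insert 32: shifted 0 elements -> [-1, 24, 28, 32, -5, 19]
Insert -5: shifted 4 elements -> [-5, -1, 24, 28, 32, 19]
Insert 19: shifted 3 elements -> [-5, -1, 19, 24, 28, 32]


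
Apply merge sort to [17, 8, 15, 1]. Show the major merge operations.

Divide and conquer:
  Merge [17] + [8] -> [8, 17]
  Merge [15] + [1] -> [1, 15]
  Merge [8, 17] + [1, 15] -> [1, 8, 15, 17]


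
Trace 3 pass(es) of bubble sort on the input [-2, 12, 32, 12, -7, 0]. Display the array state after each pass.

After pass 1: [-2, 12, 12, -7, 0, 32] (3 swaps)
After pass 2: [-2, 12, -7, 0, 12, 32] (2 swaps)
After pass 3: [-2, -7, 0, 12, 12, 32] (2 swaps)
Total swaps: 7


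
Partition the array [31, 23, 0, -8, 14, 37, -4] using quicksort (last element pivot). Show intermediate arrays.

Partition 1: pivot=-4 at index 1 -> [-8, -4, 0, 31, 14, 37, 23]
Partition 2: pivot=23 at index 4 -> [-8, -4, 0, 14, 23, 37, 31]
Partition 3: pivot=14 at index 3 -> [-8, -4, 0, 14, 23, 37, 31]
Partition 4: pivot=31 at index 5 -> [-8, -4, 0, 14, 23, 31, 37]


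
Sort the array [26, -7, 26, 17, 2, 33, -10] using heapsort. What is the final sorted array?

Build heap: [33, 17, 26, -7, 2, 26, -10]
Extract 33: [26, 17, 26, -7, 2, -10, 33]
Extract 26: [26, 17, -10, -7, 2, 26, 33]
Extract 26: [17, 2, -10, -7, 26, 26, 33]
Extract 17: [2, -7, -10, 17, 26, 26, 33]
Extract 2: [-7, -10, 2, 17, 26, 26, 33]
Extract -7: [-10, -7, 2, 17, 26, 26, 33]


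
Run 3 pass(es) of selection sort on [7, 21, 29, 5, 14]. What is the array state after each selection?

Pass 1: Select minimum 5 at index 3, swap -> [5, 21, 29, 7, 14]
Pass 2: Select minimum 7 at index 3, swap -> [5, 7, 29, 21, 14]
Pass 3: Select minimum 14 at index 4, swap -> [5, 7, 14, 21, 29]


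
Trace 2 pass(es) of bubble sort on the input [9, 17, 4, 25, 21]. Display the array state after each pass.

After pass 1: [9, 4, 17, 21, 25] (2 swaps)
After pass 2: [4, 9, 17, 21, 25] (1 swaps)
Total swaps: 3


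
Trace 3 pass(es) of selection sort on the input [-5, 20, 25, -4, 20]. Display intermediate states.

Pass 1: Select minimum -5 at index 0, swap -> [-5, 20, 25, -4, 20]
Pass 2: Select minimum -4 at index 3, swap -> [-5, -4, 25, 20, 20]
Pass 3: Select minimum 20 at index 3, swap -> [-5, -4, 20, 25, 20]


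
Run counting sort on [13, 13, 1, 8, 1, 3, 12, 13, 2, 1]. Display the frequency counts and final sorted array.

Count array: [0, 3, 1, 1, 0, 0, 0, 0, 1, 0, 0, 0, 1, 3]
(count[i] = number of elements equal to i)
Cumulative count: [0, 3, 4, 5, 5, 5, 5, 5, 6, 6, 6, 6, 7, 10]
Sorted: [1, 1, 1, 2, 3, 8, 12, 13, 13, 13]


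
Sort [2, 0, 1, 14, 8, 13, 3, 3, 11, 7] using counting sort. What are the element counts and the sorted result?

Count array: [1, 1, 1, 2, 0, 0, 0, 1, 1, 0, 0, 1, 0, 1, 1]
(count[i] = number of elements equal to i)
Cumulative count: [1, 2, 3, 5, 5, 5, 5, 6, 7, 7, 7, 8, 8, 9, 10]
Sorted: [0, 1, 2, 3, 3, 7, 8, 11, 13, 14]


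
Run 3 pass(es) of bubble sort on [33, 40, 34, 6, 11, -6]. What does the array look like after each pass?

After pass 1: [33, 34, 6, 11, -6, 40] (4 swaps)
After pass 2: [33, 6, 11, -6, 34, 40] (3 swaps)
After pass 3: [6, 11, -6, 33, 34, 40] (3 swaps)
Total swaps: 10


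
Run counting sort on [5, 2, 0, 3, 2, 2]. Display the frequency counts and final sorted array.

Count array: [1, 0, 3, 1, 0, 1]
(count[i] = number of elements equal to i)
Cumulative count: [1, 1, 4, 5, 5, 6]
Sorted: [0, 2, 2, 2, 3, 5]


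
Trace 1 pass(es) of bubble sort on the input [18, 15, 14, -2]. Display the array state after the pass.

After pass 1: [15, 14, -2, 18] (3 swaps)
Total swaps: 3


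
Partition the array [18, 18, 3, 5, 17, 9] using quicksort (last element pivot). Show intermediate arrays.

Partition 1: pivot=9 at index 2 -> [3, 5, 9, 18, 17, 18]
Partition 2: pivot=5 at index 1 -> [3, 5, 9, 18, 17, 18]
Partition 3: pivot=18 at index 5 -> [3, 5, 9, 18, 17, 18]
Partition 4: pivot=17 at index 3 -> [3, 5, 9, 17, 18, 18]


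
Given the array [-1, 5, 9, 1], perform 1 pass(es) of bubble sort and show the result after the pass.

After pass 1: [-1, 5, 1, 9] (1 swaps)
Total swaps: 1


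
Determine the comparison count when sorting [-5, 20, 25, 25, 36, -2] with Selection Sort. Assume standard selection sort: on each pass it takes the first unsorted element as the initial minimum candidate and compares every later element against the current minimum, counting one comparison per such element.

Pass 1: scan indices 1..5 for the minimum = 5 comparison(s); min is -5, place at index 0 -> [-5, 20, 25, 25, 36, -2]
Pass 2: scan indices 2..5 for the minimum = 4 comparison(s); min is -2, place at index 1 -> [-5, -2, 25, 25, 36, 20]
Pass 3: scan indices 3..5 for the minimum = 3 comparison(s); min is 20, place at index 2 -> [-5, -2, 20, 25, 36, 25]
Pass 4: scan indices 4..5 for the minimum = 2 comparison(s); min is 25, place at index 3 -> [-5, -2, 20, 25, 36, 25]
Pass 5: scan indices 5..5 for the minimum = 1 comparison(s); min is 25, place at index 4 -> [-5, -2, 20, 25, 25, 36]
Selection sort always scans the whole unsorted suffix, so the count is (n-1) + (n-2) + ... + 1 = n(n-1)/2 = 6*5/2 = 15 regardless of the input order.
Total comparisons: 5 + 4 + 3 + 2 + 1 = 15


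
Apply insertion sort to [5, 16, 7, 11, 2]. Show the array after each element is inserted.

First element 5 is already 'sorted'
Insert 16: shifted 0 elements -> [5, 16, 7, 11, 2]
Insert 7: shifted 1 elements -> [5, 7, 16, 11, 2]
Insert 11: shifted 1 elements -> [5, 7, 11, 16, 2]
Insert 2: shifted 4 elements -> [2, 5, 7, 11, 16]


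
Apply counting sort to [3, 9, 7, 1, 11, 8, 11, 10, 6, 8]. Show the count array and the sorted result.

Count array: [0, 1, 0, 1, 0, 0, 1, 1, 2, 1, 1, 2]
(count[i] = number of elements equal to i)
Cumulative count: [0, 1, 1, 2, 2, 2, 3, 4, 6, 7, 8, 10]
Sorted: [1, 3, 6, 7, 8, 8, 9, 10, 11, 11]


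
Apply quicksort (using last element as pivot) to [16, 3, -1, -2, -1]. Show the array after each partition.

Partition 1: pivot=-1 at index 2 -> [-1, -2, -1, 3, 16]
Partition 2: pivot=-2 at index 0 -> [-2, -1, -1, 3, 16]
Partition 3: pivot=16 at index 4 -> [-2, -1, -1, 3, 16]


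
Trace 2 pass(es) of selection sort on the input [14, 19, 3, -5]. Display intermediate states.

Pass 1: Select minimum -5 at index 3, swap -> [-5, 19, 3, 14]
Pass 2: Select minimum 3 at index 2, swap -> [-5, 3, 19, 14]


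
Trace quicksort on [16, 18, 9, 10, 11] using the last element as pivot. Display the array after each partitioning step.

Partition 1: pivot=11 at index 2 -> [9, 10, 11, 18, 16]
Partition 2: pivot=10 at index 1 -> [9, 10, 11, 18, 16]
Partition 3: pivot=16 at index 3 -> [9, 10, 11, 16, 18]


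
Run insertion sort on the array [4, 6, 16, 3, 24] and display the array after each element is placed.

First element 4 is already 'sorted'
Insert 6: shifted 0 elements -> [4, 6, 16, 3, 24]
Insert 16: shifted 0 elements -> [4, 6, 16, 3, 24]
Insert 3: shifted 3 elements -> [3, 4, 6, 16, 24]
Insert 24: shifted 0 elements -> [3, 4, 6, 16, 24]


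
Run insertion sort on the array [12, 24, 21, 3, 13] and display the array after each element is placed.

First element 12 is already 'sorted'
Insert 24: shifted 0 elements -> [12, 24, 21, 3, 13]
Insert 21: shifted 1 elements -> [12, 21, 24, 3, 13]
Insert 3: shifted 3 elements -> [3, 12, 21, 24, 13]
Insert 13: shifted 2 elements -> [3, 12, 13, 21, 24]


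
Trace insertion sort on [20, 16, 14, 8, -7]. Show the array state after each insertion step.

First element 20 is already 'sorted'
Insert 16: shifted 1 elements -> [16, 20, 14, 8, -7]
Insert 14: shifted 2 elements -> [14, 16, 20, 8, -7]
Insert 8: shifted 3 elements -> [8, 14, 16, 20, -7]
Insert -7: shifted 4 elements -> [-7, 8, 14, 16, 20]


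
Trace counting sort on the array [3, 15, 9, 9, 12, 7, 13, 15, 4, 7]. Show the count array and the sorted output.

Count array: [0, 0, 0, 1, 1, 0, 0, 2, 0, 2, 0, 0, 1, 1, 0, 2]
(count[i] = number of elements equal to i)
Cumulative count: [0, 0, 0, 1, 2, 2, 2, 4, 4, 6, 6, 6, 7, 8, 8, 10]
Sorted: [3, 4, 7, 7, 9, 9, 12, 13, 15, 15]


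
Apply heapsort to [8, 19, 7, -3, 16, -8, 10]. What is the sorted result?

Build heap: [19, 16, 10, -3, 8, -8, 7]
Extract 19: [16, 8, 10, -3, 7, -8, 19]
Extract 16: [10, 8, -8, -3, 7, 16, 19]
Extract 10: [8, 7, -8, -3, 10, 16, 19]
Extract 8: [7, -3, -8, 8, 10, 16, 19]
Extract 7: [-3, -8, 7, 8, 10, 16, 19]
Extract -3: [-8, -3, 7, 8, 10, 16, 19]


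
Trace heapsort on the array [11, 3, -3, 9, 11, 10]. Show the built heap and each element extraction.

Build heap: [11, 11, 10, 9, 3, -3]
Extract 11: [11, 9, 10, -3, 3, 11]
Extract 11: [10, 9, 3, -3, 11, 11]
Extract 10: [9, -3, 3, 10, 11, 11]
Extract 9: [3, -3, 9, 10, 11, 11]
Extract 3: [-3, 3, 9, 10, 11, 11]


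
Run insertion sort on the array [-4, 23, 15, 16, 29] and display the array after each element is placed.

First element -4 is already 'sorted'
Insert 23: shifted 0 elements -> [-4, 23, 15, 16, 29]
Insert 15: shifted 1 elements -> [-4, 15, 23, 16, 29]
Insert 16: shifted 1 elements -> [-4, 15, 16, 23, 29]
Insert 29: shifted 0 elements -> [-4, 15, 16, 23, 29]


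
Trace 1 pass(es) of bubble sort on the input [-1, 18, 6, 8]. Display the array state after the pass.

After pass 1: [-1, 6, 8, 18] (2 swaps)
Total swaps: 2


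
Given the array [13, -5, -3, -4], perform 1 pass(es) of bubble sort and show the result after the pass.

After pass 1: [-5, -3, -4, 13] (3 swaps)
Total swaps: 3


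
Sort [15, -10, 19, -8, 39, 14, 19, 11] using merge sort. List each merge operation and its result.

Divide and conquer:
  Merge [15] + [-10] -> [-10, 15]
  Merge [19] + [-8] -> [-8, 19]
  Merge [-10, 15] + [-8, 19] -> [-10, -8, 15, 19]
  Merge [39] + [14] -> [14, 39]
  Merge [19] + [11] -> [11, 19]
  Merge [14, 39] + [11, 19] -> [11, 14, 19, 39]
  Merge [-10, -8, 15, 19] + [11, 14, 19, 39] -> [-10, -8, 11, 14, 15, 19, 19, 39]


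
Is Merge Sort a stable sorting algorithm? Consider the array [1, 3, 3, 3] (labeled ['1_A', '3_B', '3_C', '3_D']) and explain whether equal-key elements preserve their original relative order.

Trace Merge Sort on the labeled array (the key is the number; the letter only tracks identity):
  Merge [1_A] + [3_B] -> [1_A, 3_B]
  Merge [3_C] + [3_D] -> [3_C, 3_D]
  Merge [1_A, 3_B] + [3_C, 3_D] -> [1_A, 3_B, 3_C, 3_D]
Final order: [1_A, 3_B, 3_C, 3_D]
Equal keys:
  value 3: originally 3_B, 3_C, 3_D; after sorting 3_B, 3_C, 3_D -> order preserved
All equal keys kept their original relative order. Merge Sort is stable: when the heads of the two halves are equal the merge takes from the left half first.
Answer: Stable


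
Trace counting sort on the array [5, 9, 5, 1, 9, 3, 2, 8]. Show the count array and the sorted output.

Count array: [0, 1, 1, 1, 0, 2, 0, 0, 1, 2]
(count[i] = number of elements equal to i)
Cumulative count: [0, 1, 2, 3, 3, 5, 5, 5, 6, 8]
Sorted: [1, 2, 3, 5, 5, 8, 9, 9]


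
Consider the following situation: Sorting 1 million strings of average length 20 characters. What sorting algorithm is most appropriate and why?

Best choice: MSD radix sort or Mergesort
Reason: MSD radix sort is a non-comparison sort that buckets the strings by successive character positions, running in time proportional to the total number of characters examined rather than O(n log n) string comparisons; mergesort is a stable O(n log n)-comparison alternative that works for arbitrary variable-length keys


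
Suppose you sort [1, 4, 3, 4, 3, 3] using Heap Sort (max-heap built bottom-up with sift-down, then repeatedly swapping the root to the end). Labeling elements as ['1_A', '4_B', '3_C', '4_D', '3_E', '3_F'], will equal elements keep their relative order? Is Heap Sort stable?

Trace Heap Sort on the labeled array (the key is the number; the letter only tracks identity):
  Build max-heap: [4_B, 4_D, 3_C, 1_A, 3_E, 3_F]
  Swap root 4_B to index 5, re-heapify first 5 -> [4_D, 3_F, 3_C, 1_A, 3_E, 4_B]
  Swap root 4_D to index 4, re-heapify first 4 -> [3_E, 3_F, 3_C, 1_A, 4_D, 4_B]
  Swap root 3_E to index 3, re-heapify first 3 -> [3_F, 1_A, 3_C, 3_E, 4_D, 4_B]
  Swap root 3_F to index 2, re-heapify first 2 -> [3_C, 1_A, 3_F, 3_E, 4_D, 4_B]
  Swap root 3_C to index 1, re-heapify first 1 -> [1_A, 3_C, 3_F, 3_E, 4_D, 4_B]
Final order: [1_A, 3_C, 3_F, 3_E, 4_D, 4_B]
Equal keys:
  value 3: originally 3_C, 3_E, 3_F; after sorting 3_C, 3_F, 3_E -> order changed
  value 4: originally 4_B, 4_D; after sorting 4_D, 4_B -> order changed
Equal keys were reordered, so Heap Sort is not stable: heap construction and root-to-end swaps move elements without regard to the original order of equal keys. (One such input is enough; an unstable sort may happen to preserve order on other inputs, but it gives no guarantee.)
Answer: Not stable


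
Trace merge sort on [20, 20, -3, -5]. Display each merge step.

Divide and conquer:
  Merge [20] + [20] -> [20, 20]
  Merge [-3] + [-5] -> [-5, -3]
  Merge [20, 20] + [-5, -3] -> [-5, -3, 20, 20]


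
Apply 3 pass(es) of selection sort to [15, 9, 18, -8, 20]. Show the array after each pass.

Pass 1: Select minimum -8 at index 3, swap -> [-8, 9, 18, 15, 20]
Pass 2: Select minimum 9 at index 1, swap -> [-8, 9, 18, 15, 20]
Pass 3: Select minimum 15 at index 3, swap -> [-8, 9, 15, 18, 20]


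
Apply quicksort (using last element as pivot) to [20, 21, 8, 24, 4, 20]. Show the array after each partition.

Partition 1: pivot=20 at index 3 -> [20, 8, 4, 20, 21, 24]
Partition 2: pivot=4 at index 0 -> [4, 8, 20, 20, 21, 24]
Partition 3: pivot=20 at index 2 -> [4, 8, 20, 20, 21, 24]
Partition 4: pivot=24 at index 5 -> [4, 8, 20, 20, 21, 24]


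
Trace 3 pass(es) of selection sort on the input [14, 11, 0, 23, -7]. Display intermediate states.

Pass 1: Select minimum -7 at index 4, swap -> [-7, 11, 0, 23, 14]
Pass 2: Select minimum 0 at index 2, swap -> [-7, 0, 11, 23, 14]
Pass 3: Select minimum 11 at index 2, swap -> [-7, 0, 11, 23, 14]


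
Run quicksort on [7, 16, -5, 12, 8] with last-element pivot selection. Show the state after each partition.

Partition 1: pivot=8 at index 2 -> [7, -5, 8, 12, 16]
Partition 2: pivot=-5 at index 0 -> [-5, 7, 8, 12, 16]
Partition 3: pivot=16 at index 4 -> [-5, 7, 8, 12, 16]


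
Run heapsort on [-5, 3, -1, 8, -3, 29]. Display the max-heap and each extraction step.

Build heap: [29, 8, -1, 3, -3, -5]
Extract 29: [8, 3, -1, -5, -3, 29]
Extract 8: [3, -3, -1, -5, 8, 29]
Extract 3: [-1, -3, -5, 3, 8, 29]
Extract -1: [-3, -5, -1, 3, 8, 29]
Extract -3: [-5, -3, -1, 3, 8, 29]


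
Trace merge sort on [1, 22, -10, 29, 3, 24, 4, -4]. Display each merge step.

Divide and conquer:
  Merge [1] + [22] -> [1, 22]
  Merge [-10] + [29] -> [-10, 29]
  Merge [1, 22] + [-10, 29] -> [-10, 1, 22, 29]
  Merge [3] + [24] -> [3, 24]
  Merge [4] + [-4] -> [-4, 4]
  Merge [3, 24] + [-4, 4] -> [-4, 3, 4, 24]
  Merge [-10, 1, 22, 29] + [-4, 3, 4, 24] -> [-10, -4, 1, 3, 4, 22, 24, 29]


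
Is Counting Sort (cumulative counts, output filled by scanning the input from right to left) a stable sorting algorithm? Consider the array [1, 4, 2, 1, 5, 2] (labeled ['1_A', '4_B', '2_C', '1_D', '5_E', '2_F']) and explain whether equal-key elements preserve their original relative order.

Trace Counting Sort on the labeled array (the key is the number; the letter only tracks identity):
  Counts for values 0..5: [0, 2, 2, 0, 1, 1]
  Cumulative counts: [0, 2, 4, 4, 5, 6]
  Scan right to left: place 2_F at output index 3
  Scan right to left: place 5_E at output index 5
  Scan right to left: place 1_D at output index 1
  Scan right to left: place 2_C at output index 2
  Scan right to left: place 4_B at output index 4
  Scan right to left: place 1_A at output index 0
  Output: [1_A, 1_D, 2_C, 2_F, 4_B, 5_E]
Equal keys:
  value 1: originally 1_A, 1_D; after sorting 1_A, 1_D -> order preserved
  value 2: originally 2_C, 2_F; after sorting 2_C, 2_F -> order preserved
All equal keys kept their original relative order. Counting Sort is stable: scanning the input right to left with decreasing cumulative counts places later duplicates at later output positions.
Answer: Stable


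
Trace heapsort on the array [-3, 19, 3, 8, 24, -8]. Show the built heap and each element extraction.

Build heap: [24, 19, 3, 8, -3, -8]
Extract 24: [19, 8, 3, -8, -3, 24]
Extract 19: [8, -3, 3, -8, 19, 24]
Extract 8: [3, -3, -8, 8, 19, 24]
Extract 3: [-3, -8, 3, 8, 19, 24]
Extract -3: [-8, -3, 3, 8, 19, 24]


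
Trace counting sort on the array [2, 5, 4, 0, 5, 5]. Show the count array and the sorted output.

Count array: [1, 0, 1, 0, 1, 3]
(count[i] = number of elements equal to i)
Cumulative count: [1, 1, 2, 2, 3, 6]
Sorted: [0, 2, 4, 5, 5, 5]


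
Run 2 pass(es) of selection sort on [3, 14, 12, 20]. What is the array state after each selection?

Pass 1: Select minimum 3 at index 0, swap -> [3, 14, 12, 20]
Pass 2: Select minimum 12 at index 2, swap -> [3, 12, 14, 20]


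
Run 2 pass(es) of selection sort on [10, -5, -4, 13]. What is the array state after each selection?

Pass 1: Select minimum -5 at index 1, swap -> [-5, 10, -4, 13]
Pass 2: Select minimum -4 at index 2, swap -> [-5, -4, 10, 13]


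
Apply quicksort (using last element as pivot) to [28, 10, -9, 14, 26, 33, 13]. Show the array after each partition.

Partition 1: pivot=13 at index 2 -> [10, -9, 13, 14, 26, 33, 28]
Partition 2: pivot=-9 at index 0 -> [-9, 10, 13, 14, 26, 33, 28]
Partition 3: pivot=28 at index 5 -> [-9, 10, 13, 14, 26, 28, 33]
Partition 4: pivot=26 at index 4 -> [-9, 10, 13, 14, 26, 28, 33]


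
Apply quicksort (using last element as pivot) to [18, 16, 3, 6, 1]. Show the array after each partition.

Partition 1: pivot=1 at index 0 -> [1, 16, 3, 6, 18]
Partition 2: pivot=18 at index 4 -> [1, 16, 3, 6, 18]
Partition 3: pivot=6 at index 2 -> [1, 3, 6, 16, 18]


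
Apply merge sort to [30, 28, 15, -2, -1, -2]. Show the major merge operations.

Divide and conquer:
  Merge [28] + [15] -> [15, 28]
  Merge [30] + [15, 28] -> [15, 28, 30]
  Merge [-1] + [-2] -> [-2, -1]
  Merge [-2] + [-2, -1] -> [-2, -2, -1]
  Merge [15, 28, 30] + [-2, -2, -1] -> [-2, -2, -1, 15, 28, 30]


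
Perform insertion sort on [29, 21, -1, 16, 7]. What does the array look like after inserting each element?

First element 29 is already 'sorted'
Insert 21: shifted 1 elements -> [21, 29, -1, 16, 7]
Insert -1: shifted 2 elements -> [-1, 21, 29, 16, 7]
Insert 16: shifted 2 elements -> [-1, 16, 21, 29, 7]
Insert 7: shifted 3 elements -> [-1, 7, 16, 21, 29]


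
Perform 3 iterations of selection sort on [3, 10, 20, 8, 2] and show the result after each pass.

Pass 1: Select minimum 2 at index 4, swap -> [2, 10, 20, 8, 3]
Pass 2: Select minimum 3 at index 4, swap -> [2, 3, 20, 8, 10]
Pass 3: Select minimum 8 at index 3, swap -> [2, 3, 8, 20, 10]


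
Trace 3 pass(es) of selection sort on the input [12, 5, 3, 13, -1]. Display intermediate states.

Pass 1: Select minimum -1 at index 4, swap -> [-1, 5, 3, 13, 12]
Pass 2: Select minimum 3 at index 2, swap -> [-1, 3, 5, 13, 12]
Pass 3: Select minimum 5 at index 2, swap -> [-1, 3, 5, 13, 12]


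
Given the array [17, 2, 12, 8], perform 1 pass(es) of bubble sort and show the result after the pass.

After pass 1: [2, 12, 8, 17] (3 swaps)
Total swaps: 3


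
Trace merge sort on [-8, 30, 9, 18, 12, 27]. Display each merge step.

Divide and conquer:
  Merge [30] + [9] -> [9, 30]
  Merge [-8] + [9, 30] -> [-8, 9, 30]
  Merge [12] + [27] -> [12, 27]
  Merge [18] + [12, 27] -> [12, 18, 27]
  Merge [-8, 9, 30] + [12, 18, 27] -> [-8, 9, 12, 18, 27, 30]


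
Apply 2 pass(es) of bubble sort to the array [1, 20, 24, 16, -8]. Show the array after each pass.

After pass 1: [1, 20, 16, -8, 24] (2 swaps)
After pass 2: [1, 16, -8, 20, 24] (2 swaps)
Total swaps: 4


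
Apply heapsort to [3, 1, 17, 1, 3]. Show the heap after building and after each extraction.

Build heap: [17, 3, 3, 1, 1]
Extract 17: [3, 1, 3, 1, 17]
Extract 3: [3, 1, 1, 3, 17]
Extract 3: [1, 1, 3, 3, 17]
Extract 1: [1, 1, 3, 3, 17]


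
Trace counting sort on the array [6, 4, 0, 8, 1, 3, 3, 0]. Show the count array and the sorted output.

Count array: [2, 1, 0, 2, 1, 0, 1, 0, 1]
(count[i] = number of elements equal to i)
Cumulative count: [2, 3, 3, 5, 6, 6, 7, 7, 8]
Sorted: [0, 0, 1, 3, 3, 4, 6, 8]


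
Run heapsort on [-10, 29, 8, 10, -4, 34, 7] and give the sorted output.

Build heap: [34, 29, 8, 10, -4, -10, 7]
Extract 34: [29, 10, 8, 7, -4, -10, 34]
Extract 29: [10, 7, 8, -10, -4, 29, 34]
Extract 10: [8, 7, -4, -10, 10, 29, 34]
Extract 8: [7, -10, -4, 8, 10, 29, 34]
Extract 7: [-4, -10, 7, 8, 10, 29, 34]
Extract -4: [-10, -4, 7, 8, 10, 29, 34]


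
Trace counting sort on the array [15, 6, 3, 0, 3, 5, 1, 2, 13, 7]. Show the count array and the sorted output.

Count array: [1, 1, 1, 2, 0, 1, 1, 1, 0, 0, 0, 0, 0, 1, 0, 1]
(count[i] = number of elements equal to i)
Cumulative count: [1, 2, 3, 5, 5, 6, 7, 8, 8, 8, 8, 8, 8, 9, 9, 10]
Sorted: [0, 1, 2, 3, 3, 5, 6, 7, 13, 15]


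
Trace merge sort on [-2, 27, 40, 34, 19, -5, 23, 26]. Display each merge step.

Divide and conquer:
  Merge [-2] + [27] -> [-2, 27]
  Merge [40] + [34] -> [34, 40]
  Merge [-2, 27] + [34, 40] -> [-2, 27, 34, 40]
  Merge [19] + [-5] -> [-5, 19]
  Merge [23] + [26] -> [23, 26]
  Merge [-5, 19] + [23, 26] -> [-5, 19, 23, 26]
  Merge [-2, 27, 34, 40] + [-5, 19, 23, 26] -> [-5, -2, 19, 23, 26, 27, 34, 40]
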